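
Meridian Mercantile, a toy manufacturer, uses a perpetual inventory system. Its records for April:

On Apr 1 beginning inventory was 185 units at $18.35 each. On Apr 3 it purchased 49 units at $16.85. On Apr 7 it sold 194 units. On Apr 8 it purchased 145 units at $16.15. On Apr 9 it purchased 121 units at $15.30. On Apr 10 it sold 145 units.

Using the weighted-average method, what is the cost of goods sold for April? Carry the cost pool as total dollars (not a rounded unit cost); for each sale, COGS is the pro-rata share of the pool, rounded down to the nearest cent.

After Apr 1: 185 on hand, pool $3,394.75 (≈ $18.3500 each)
After Apr 3: 234 on hand, pool $4,220.40 (≈ $18.0359 each)
Apr 7, sell 194: 194/234 × $4,220.40 → $3,498.96
After Apr 8: 185 on hand, pool $3,063.19 (≈ $16.5578 each)
After Apr 9: 306 on hand, pool $4,914.49 (≈ $16.0604 each)
Apr 10, sell 145: 145/306 × $4,914.49 → $2,328.76
Total COGS = $3,498.96 + $2,328.76 = $5,827.72
Ending inventory (cost pool remaining) = $2,585.73
Check: goods available $8,413.45 = COGS $5,827.72 + ending $2,585.73

COGS = $5,827.72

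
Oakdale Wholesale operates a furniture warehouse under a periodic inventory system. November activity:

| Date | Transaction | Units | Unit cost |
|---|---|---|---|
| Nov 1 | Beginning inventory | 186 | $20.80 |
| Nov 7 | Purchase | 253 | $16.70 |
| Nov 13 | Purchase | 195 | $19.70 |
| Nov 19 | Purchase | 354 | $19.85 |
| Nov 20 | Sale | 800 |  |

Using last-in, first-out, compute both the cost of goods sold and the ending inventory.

Nov 20, 800 sold [LIFO — newest first]: 354 @ $19.85 + 195 @ $19.70 + 251 @ $16.70 = $15,060.10
Ending inventory: 186 @ $20.80 + 2 @ $16.70 = $3,902.20
Check: goods available $18,962.30 = COGS $15,060.10 + ending $3,902.20

COGS = $15,060.10; ending inventory = $3,902.20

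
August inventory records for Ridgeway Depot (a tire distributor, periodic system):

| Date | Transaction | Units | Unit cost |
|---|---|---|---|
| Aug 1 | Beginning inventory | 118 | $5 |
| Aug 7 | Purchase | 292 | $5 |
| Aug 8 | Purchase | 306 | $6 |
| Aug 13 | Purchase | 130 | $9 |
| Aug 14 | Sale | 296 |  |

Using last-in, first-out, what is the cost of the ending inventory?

Ending inventory = $2,890

Aug 14, 296 sold [LIFO — newest first]: 130 @ $9 + 166 @ $6 = $2,166
Ending inventory: 118 @ $5 + 292 @ $5 + 140 @ $6 = $2,890
Check: goods available $5,056 = COGS $2,166 + ending $2,890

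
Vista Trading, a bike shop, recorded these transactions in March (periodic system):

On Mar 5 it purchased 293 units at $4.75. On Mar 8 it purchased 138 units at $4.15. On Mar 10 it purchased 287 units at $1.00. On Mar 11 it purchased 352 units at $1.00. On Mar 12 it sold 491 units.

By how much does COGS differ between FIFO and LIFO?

FIFO COGS: 293 @ $4.75 + 138 @ $4.15 + 60 @ $1.00 = $2,024.45
LIFO COGS: 352 @ $1.00 + 139 @ $1.00 = $491.00
Difference = |$2,024.45 − $491.00| = $1,533.45

$1,533.45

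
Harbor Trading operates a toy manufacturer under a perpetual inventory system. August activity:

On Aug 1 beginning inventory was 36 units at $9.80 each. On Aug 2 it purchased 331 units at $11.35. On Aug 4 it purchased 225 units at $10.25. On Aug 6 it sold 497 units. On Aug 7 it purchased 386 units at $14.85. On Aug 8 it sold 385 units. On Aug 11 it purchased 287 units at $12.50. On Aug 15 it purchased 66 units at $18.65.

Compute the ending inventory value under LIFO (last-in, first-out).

Ending inventory = $5,855.70

Aug 6, 497 sold [LIFO — newest first]: 225 @ $10.25 + 272 @ $11.35 = $5,393.45
Aug 8, 385 sold [LIFO — newest first]: 385 @ $14.85 = $5,717.25
Total COGS = $5,393.45 + $5,717.25 = $11,110.70
Ending inventory: 36 @ $9.80 + 59 @ $11.35 + 1 @ $14.85 + 287 @ $12.50 + 66 @ $18.65 = $5,855.70
Check: goods available $16,966.40 = COGS $11,110.70 + ending $5,855.70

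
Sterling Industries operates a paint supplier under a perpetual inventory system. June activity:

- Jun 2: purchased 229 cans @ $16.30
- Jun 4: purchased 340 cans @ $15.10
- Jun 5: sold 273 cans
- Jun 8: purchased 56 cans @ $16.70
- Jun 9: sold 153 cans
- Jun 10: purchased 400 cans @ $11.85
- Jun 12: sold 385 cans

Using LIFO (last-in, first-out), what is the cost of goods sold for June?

COGS = $11,120.45

Jun 5, 273 sold [LIFO — newest first]: 273 @ $15.10 = $4,122.30
Jun 9, 153 sold [LIFO — newest first]: 56 @ $16.70 + 67 @ $15.10 + 30 @ $16.30 = $2,435.90
Jun 12, 385 sold [LIFO — newest first]: 385 @ $11.85 = $4,562.25
Total COGS = $4,122.30 + $2,435.90 + $4,562.25 = $11,120.45
Ending inventory: 199 @ $16.30 + 15 @ $11.85 = $3,421.45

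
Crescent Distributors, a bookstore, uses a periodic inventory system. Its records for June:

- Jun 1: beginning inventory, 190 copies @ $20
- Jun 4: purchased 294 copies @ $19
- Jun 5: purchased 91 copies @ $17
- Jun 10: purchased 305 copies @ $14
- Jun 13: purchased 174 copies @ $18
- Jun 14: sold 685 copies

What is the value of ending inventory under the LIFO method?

Ending inventory = $7,201

Jun 14, 685 sold [LIFO — newest first]: 174 @ $18 + 305 @ $14 + 91 @ $17 + 115 @ $19 = $11,134
Ending inventory: 190 @ $20 + 179 @ $19 = $7,201
Check: goods available $18,335 = COGS $11,134 + ending $7,201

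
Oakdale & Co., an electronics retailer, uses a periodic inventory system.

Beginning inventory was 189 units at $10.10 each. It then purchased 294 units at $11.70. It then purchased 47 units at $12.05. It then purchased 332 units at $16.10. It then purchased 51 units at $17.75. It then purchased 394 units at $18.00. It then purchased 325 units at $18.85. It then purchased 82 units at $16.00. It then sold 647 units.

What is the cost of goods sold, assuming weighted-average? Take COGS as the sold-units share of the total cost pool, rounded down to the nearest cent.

COGS = $10,077.10

Sale 1, sell 647: 647/1714 × $26,695.75 → $10,077.10
Ending inventory (cost pool remaining) = $16,618.65
Check: goods available $26,695.75 = COGS $10,077.10 + ending $16,618.65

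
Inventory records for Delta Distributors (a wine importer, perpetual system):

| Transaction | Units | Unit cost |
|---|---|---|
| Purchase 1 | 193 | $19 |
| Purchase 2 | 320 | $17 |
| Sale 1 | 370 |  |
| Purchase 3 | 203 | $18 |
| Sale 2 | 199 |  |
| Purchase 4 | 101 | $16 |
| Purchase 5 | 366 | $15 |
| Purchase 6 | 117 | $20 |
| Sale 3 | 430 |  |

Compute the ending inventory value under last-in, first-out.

Sale 1 (370) [LIFO — newest first]: 320 @ $17 + 50 @ $19 = $6,390
Sale 2 (199) [LIFO — newest first]: 199 @ $18 = $3,582
Sale 3 (430) [LIFO — newest first]: 117 @ $20 + 313 @ $15 = $7,035
Total COGS = $6,390 + $3,582 + $7,035 = $17,007
Ending inventory: 143 @ $19 + 4 @ $18 + 101 @ $16 + 53 @ $15 = $5,200

Ending inventory = $5,200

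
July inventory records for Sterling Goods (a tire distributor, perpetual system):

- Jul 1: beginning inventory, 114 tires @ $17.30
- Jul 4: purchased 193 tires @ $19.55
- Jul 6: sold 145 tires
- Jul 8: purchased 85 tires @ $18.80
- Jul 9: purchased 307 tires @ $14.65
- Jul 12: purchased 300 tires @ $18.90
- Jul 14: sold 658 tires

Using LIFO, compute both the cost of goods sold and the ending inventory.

Jul 6, 145 sold [LIFO — newest first]: 145 @ $19.55 = $2,834.75
Jul 14, 658 sold [LIFO — newest first]: 300 @ $18.90 + 307 @ $14.65 + 51 @ $18.80 = $11,126.35
Total COGS = $2,834.75 + $11,126.35 = $13,961.10
Ending inventory: 114 @ $17.30 + 48 @ $19.55 + 34 @ $18.80 = $3,549.80
Check: goods available $17,510.90 = COGS $13,961.10 + ending $3,549.80

COGS = $13,961.10; ending inventory = $3,549.80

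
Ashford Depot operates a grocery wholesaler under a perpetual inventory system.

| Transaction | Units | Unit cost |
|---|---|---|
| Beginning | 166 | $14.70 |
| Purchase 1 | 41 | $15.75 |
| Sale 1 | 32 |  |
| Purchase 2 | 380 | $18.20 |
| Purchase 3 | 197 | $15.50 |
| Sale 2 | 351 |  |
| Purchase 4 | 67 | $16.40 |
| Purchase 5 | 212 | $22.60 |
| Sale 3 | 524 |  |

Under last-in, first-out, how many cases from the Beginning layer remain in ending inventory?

156

Sale 1 (32) [LIFO — newest first]: 32 @ $15.75 = $504.00
Sale 2 (351) [LIFO — newest first]: 197 @ $15.50 + 154 @ $18.20 = $5,856.30
Sale 3 (524) [LIFO — newest first]: 212 @ $22.60 + 67 @ $16.40 + 226 @ $18.20 + 9 @ $15.75 + 10 @ $14.70 = $10,291.95
Total COGS = $504.00 + $5,856.30 + $10,291.95 = $16,652.25
Ending inventory: 156 @ $14.70 = $2,293.20
Check: goods available $18,945.45 = COGS $16,652.25 + ending $2,293.20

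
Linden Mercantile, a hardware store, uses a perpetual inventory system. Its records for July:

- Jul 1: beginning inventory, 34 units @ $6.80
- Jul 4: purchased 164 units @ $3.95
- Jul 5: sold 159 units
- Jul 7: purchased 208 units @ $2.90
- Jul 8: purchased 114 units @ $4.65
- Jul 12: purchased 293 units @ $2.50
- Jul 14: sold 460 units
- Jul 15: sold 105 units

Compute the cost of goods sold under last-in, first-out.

COGS = $2,348.85

Jul 5, 159 sold [LIFO — newest first]: 159 @ $3.95 = $628.05
Jul 14, 460 sold [LIFO — newest first]: 293 @ $2.50 + 114 @ $4.65 + 53 @ $2.90 = $1,416.30
Jul 15, 105 sold [LIFO — newest first]: 105 @ $2.90 = $304.50
Total COGS = $628.05 + $1,416.30 + $304.50 = $2,348.85
Ending inventory: 34 @ $6.80 + 5 @ $3.95 + 50 @ $2.90 = $395.95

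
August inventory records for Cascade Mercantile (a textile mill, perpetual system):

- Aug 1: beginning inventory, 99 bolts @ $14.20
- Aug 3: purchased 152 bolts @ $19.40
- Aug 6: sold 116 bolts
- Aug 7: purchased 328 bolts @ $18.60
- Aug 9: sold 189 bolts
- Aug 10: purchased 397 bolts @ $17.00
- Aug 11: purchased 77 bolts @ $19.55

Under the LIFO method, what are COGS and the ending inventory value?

COGS = $5,765.80; ending inventory = $12,943.95

Aug 6, 116 sold [LIFO — newest first]: 116 @ $19.40 = $2,250.40
Aug 9, 189 sold [LIFO — newest first]: 189 @ $18.60 = $3,515.40
Total COGS = $2,250.40 + $3,515.40 = $5,765.80
Ending inventory: 99 @ $14.20 + 36 @ $19.40 + 139 @ $18.60 + 397 @ $17.00 + 77 @ $19.55 = $12,943.95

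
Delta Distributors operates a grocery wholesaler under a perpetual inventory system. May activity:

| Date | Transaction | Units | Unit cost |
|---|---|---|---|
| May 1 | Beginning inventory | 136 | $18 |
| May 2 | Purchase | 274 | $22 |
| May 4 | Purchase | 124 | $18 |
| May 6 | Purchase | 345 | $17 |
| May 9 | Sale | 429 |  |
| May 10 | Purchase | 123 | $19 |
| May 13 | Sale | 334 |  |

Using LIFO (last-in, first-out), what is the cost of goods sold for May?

COGS = $14,196

May 9, 429 sold [LIFO — newest first]: 345 @ $17 + 84 @ $18 = $7,377
May 13, 334 sold [LIFO — newest first]: 123 @ $19 + 40 @ $18 + 171 @ $22 = $6,819
Total COGS = $7,377 + $6,819 = $14,196
Ending inventory: 136 @ $18 + 103 @ $22 = $4,714
Check: goods available $18,910 = COGS $14,196 + ending $4,714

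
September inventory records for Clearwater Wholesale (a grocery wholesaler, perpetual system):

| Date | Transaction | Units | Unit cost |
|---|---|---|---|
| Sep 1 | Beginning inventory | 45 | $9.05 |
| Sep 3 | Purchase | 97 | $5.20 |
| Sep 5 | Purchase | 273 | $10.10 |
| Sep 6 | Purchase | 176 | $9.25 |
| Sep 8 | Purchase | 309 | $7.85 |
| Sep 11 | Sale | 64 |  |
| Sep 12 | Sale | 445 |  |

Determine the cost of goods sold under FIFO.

COGS = $4,538.45

Sep 11, 64 sold [FIFO — oldest first]: 45 @ $9.05 + 19 @ $5.20 = $506.05
Sep 12, 445 sold [FIFO — oldest first]: 78 @ $5.20 + 273 @ $10.10 + 94 @ $9.25 = $4,032.40
Total COGS = $506.05 + $4,032.40 = $4,538.45
Ending inventory: 82 @ $9.25 + 309 @ $7.85 = $3,184.15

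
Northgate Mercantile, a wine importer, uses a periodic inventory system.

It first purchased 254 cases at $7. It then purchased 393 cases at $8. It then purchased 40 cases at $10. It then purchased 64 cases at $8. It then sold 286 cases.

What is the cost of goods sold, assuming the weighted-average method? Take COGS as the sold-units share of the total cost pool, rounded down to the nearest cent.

COGS = $2,221.73

Sale 1, sell 286: 286/751 × $5,834.00 → $2,221.73
Ending inventory (cost pool remaining) = $3,612.27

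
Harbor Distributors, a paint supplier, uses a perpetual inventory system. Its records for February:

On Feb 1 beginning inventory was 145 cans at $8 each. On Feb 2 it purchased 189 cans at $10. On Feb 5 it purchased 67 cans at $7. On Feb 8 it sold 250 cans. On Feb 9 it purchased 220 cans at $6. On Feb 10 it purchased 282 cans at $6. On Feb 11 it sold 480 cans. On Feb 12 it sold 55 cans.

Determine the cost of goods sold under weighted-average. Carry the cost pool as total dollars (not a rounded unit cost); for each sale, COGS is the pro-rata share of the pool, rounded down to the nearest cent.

COGS = $5,747.26

After Feb 1: 145 on hand, pool $1,160.00 (≈ $8.0000 each)
After Feb 2: 334 on hand, pool $3,050.00 (≈ $9.1317 each)
After Feb 5: 401 on hand, pool $3,519.00 (≈ $8.7756 each)
Feb 8, sell 250: 250/401 × $3,519.00 → $2,193.89
After Feb 9: 371 on hand, pool $2,645.11 (≈ $7.1297 each)
After Feb 10: 653 on hand, pool $4,337.11 (≈ $6.6418 each)
Feb 11, sell 480: 480/653 × $4,337.11 → $3,188.07
Feb 12, sell 55: 55/173 × $1,149.04 → $365.30
Total COGS = $2,193.89 + $3,188.07 + $365.30 = $5,747.26
Ending inventory (cost pool remaining) = $783.74
Check: goods available $6,531.00 = COGS $5,747.26 + ending $783.74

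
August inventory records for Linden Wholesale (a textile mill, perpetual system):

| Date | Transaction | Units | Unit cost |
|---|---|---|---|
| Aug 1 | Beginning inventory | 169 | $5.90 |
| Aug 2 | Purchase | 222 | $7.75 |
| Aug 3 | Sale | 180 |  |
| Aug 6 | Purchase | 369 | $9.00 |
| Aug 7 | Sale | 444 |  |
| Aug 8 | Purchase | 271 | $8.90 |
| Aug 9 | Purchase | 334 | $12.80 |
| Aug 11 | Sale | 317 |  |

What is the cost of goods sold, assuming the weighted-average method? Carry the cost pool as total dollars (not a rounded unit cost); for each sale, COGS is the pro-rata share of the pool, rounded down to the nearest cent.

After Aug 1: 169 on hand, pool $997.10 (≈ $5.9000 each)
After Aug 2: 391 on hand, pool $2,717.60 (≈ $6.9504 each)
Aug 3, sell 180: 180/391 × $2,717.60 → $1,251.06
After Aug 6: 580 on hand, pool $4,787.54 (≈ $8.2544 each)
Aug 7, sell 444: 444/580 × $4,787.54 → $3,664.94
After Aug 8: 407 on hand, pool $3,534.50 (≈ $8.6843 each)
After Aug 9: 741 on hand, pool $7,809.70 (≈ $10.5394 each)
Aug 11, sell 317: 317/741 × $7,809.70 → $3,340.99
Total COGS = $1,251.06 + $3,664.94 + $3,340.99 = $8,256.99
Ending inventory (cost pool remaining) = $4,468.71

COGS = $8,256.99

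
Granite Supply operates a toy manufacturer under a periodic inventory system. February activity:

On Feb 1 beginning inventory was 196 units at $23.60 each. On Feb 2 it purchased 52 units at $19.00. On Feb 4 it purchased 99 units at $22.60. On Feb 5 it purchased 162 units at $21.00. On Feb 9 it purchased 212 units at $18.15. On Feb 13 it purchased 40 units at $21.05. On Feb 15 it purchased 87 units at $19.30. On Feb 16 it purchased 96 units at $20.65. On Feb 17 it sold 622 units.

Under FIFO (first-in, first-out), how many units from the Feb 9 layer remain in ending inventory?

99

Feb 17, 622 sold [FIFO — oldest first]: 196 @ $23.60 + 52 @ $19.00 + 99 @ $22.60 + 162 @ $21.00 + 113 @ $18.15 = $13,303.95
Ending inventory: 99 @ $18.15 + 40 @ $21.05 + 87 @ $19.30 + 96 @ $20.65 = $6,300.35
Check: goods available $19,604.30 = COGS $13,303.95 + ending $6,300.35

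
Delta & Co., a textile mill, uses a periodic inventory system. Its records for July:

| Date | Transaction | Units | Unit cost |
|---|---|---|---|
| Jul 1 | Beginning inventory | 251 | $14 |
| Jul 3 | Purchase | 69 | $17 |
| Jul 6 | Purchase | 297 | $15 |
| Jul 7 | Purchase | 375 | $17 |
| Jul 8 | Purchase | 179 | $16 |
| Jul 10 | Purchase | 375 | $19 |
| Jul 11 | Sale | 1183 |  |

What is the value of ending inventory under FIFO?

Ending inventory = $6,897

Jul 11, 1183 sold [FIFO — oldest first]: 251 @ $14 + 69 @ $17 + 297 @ $15 + 375 @ $17 + 179 @ $16 + 12 @ $19 = $18,609
Ending inventory: 363 @ $19 = $6,897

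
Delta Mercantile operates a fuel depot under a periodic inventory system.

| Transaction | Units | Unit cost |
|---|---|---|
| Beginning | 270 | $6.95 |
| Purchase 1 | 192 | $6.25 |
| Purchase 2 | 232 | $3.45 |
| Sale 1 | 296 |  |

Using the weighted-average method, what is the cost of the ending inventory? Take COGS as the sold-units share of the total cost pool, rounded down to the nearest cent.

Sale 1, sell 296: 296/694 × $3,876.90 → $1,653.54
Ending inventory (cost pool remaining) = $2,223.36

Ending inventory = $2,223.36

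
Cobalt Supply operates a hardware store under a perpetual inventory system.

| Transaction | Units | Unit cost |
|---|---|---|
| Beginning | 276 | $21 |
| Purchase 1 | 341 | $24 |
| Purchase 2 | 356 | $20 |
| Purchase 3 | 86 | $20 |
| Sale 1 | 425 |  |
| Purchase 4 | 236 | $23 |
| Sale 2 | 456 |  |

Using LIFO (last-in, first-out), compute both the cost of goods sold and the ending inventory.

COGS = $19,140; ending inventory = $9,108

Sale 1 (425) [LIFO — newest first]: 86 @ $20 + 339 @ $20 = $8,500
Sale 2 (456) [LIFO — newest first]: 236 @ $23 + 17 @ $20 + 203 @ $24 = $10,640
Total COGS = $8,500 + $10,640 = $19,140
Ending inventory: 276 @ $21 + 138 @ $24 = $9,108
Check: goods available $28,248 = COGS $19,140 + ending $9,108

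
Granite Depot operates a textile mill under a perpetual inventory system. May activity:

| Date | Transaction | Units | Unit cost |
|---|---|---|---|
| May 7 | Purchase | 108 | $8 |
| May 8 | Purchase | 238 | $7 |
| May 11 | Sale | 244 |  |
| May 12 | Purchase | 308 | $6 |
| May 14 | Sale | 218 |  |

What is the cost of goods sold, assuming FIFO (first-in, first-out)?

May 11, 244 sold [FIFO — oldest first]: 108 @ $8 + 136 @ $7 = $1,816
May 14, 218 sold [FIFO — oldest first]: 102 @ $7 + 116 @ $6 = $1,410
Total COGS = $1,816 + $1,410 = $3,226
Ending inventory: 192 @ $6 = $1,152

COGS = $3,226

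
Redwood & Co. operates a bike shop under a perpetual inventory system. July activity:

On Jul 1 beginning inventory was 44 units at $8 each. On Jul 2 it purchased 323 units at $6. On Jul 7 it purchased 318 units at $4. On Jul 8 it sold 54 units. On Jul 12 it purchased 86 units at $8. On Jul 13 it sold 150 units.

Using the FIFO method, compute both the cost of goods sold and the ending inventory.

Jul 8, 54 sold [FIFO — oldest first]: 44 @ $8 + 10 @ $6 = $412
Jul 13, 150 sold [FIFO — oldest first]: 150 @ $6 = $900
Total COGS = $412 + $900 = $1,312
Ending inventory: 163 @ $6 + 318 @ $4 + 86 @ $8 = $2,938
Check: goods available $4,250 = COGS $1,312 + ending $2,938

COGS = $1,312; ending inventory = $2,938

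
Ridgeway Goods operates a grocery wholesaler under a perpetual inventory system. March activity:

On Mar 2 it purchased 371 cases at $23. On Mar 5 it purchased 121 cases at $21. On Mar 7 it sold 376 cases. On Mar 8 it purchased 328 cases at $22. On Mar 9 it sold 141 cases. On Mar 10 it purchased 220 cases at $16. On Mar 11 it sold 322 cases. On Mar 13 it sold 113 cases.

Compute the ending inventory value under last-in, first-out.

Ending inventory = $2,024

Mar 7, 376 sold [LIFO — newest first]: 121 @ $21 + 255 @ $23 = $8,406
Mar 9, 141 sold [LIFO — newest first]: 141 @ $22 = $3,102
Mar 11, 322 sold [LIFO — newest first]: 220 @ $16 + 102 @ $22 = $5,764
Mar 13, 113 sold [LIFO — newest first]: 85 @ $22 + 28 @ $23 = $2,514
Total COGS = $8,406 + $3,102 + $5,764 + $2,514 = $19,786
Ending inventory: 88 @ $23 = $2,024
Check: goods available $21,810 = COGS $19,786 + ending $2,024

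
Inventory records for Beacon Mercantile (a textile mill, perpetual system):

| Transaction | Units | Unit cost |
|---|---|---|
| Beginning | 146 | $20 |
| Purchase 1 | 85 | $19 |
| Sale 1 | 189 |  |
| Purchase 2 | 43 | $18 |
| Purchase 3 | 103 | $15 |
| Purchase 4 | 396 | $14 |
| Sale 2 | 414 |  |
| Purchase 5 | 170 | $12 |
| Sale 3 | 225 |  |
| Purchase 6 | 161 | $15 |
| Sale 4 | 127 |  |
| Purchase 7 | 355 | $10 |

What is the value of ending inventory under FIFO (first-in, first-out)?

Ending inventory = $5,785

Sale 1 (189) [FIFO — oldest first]: 146 @ $20 + 43 @ $19 = $3,737
Sale 2 (414) [FIFO — oldest first]: 42 @ $19 + 43 @ $18 + 103 @ $15 + 226 @ $14 = $6,281
Sale 3 (225) [FIFO — oldest first]: 170 @ $14 + 55 @ $12 = $3,040
Sale 4 (127) [FIFO — oldest first]: 115 @ $12 + 12 @ $15 = $1,560
Total COGS = $3,737 + $6,281 + $3,040 + $1,560 = $14,618
Ending inventory: 149 @ $15 + 355 @ $10 = $5,785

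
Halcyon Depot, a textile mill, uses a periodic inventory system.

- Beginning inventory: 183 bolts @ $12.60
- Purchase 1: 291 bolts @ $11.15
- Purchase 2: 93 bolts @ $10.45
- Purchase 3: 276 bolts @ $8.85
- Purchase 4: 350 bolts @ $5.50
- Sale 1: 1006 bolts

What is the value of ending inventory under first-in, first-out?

Ending inventory = $1,028.50

Sale 1 (1006) [FIFO — oldest first]: 183 @ $12.60 + 291 @ $11.15 + 93 @ $10.45 + 276 @ $8.85 + 163 @ $5.50 = $9,861.40
Ending inventory: 187 @ $5.50 = $1,028.50
Check: goods available $10,889.90 = COGS $9,861.40 + ending $1,028.50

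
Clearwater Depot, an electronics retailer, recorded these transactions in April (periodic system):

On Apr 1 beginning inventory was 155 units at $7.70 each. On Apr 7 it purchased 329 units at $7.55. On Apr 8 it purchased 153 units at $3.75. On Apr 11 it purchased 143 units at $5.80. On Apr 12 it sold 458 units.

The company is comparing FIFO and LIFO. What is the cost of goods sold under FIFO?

FIFO COGS: 155 @ $7.70 + 303 @ $7.55 = $3,481.15
LIFO COGS: 143 @ $5.80 + 153 @ $3.75 + 162 @ $7.55 = $2,626.25

COGS = $3,481.15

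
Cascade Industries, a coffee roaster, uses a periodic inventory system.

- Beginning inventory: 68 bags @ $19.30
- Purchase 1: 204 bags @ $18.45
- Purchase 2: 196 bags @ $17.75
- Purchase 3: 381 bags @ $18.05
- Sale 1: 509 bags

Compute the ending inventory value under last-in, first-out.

Ending inventory = $6,283.20

Sale 1 (509) [LIFO — newest first]: 381 @ $18.05 + 128 @ $17.75 = $9,149.05
Ending inventory: 68 @ $19.30 + 204 @ $18.45 + 68 @ $17.75 = $6,283.20
Check: goods available $15,432.25 = COGS $9,149.05 + ending $6,283.20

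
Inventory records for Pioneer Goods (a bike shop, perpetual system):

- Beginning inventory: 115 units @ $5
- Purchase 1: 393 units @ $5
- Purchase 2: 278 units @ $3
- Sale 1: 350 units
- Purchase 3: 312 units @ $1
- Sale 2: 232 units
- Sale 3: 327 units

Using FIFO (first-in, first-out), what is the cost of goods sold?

COGS = $3,497

Sale 1 (350) [FIFO — oldest first]: 115 @ $5 + 235 @ $5 = $1,750
Sale 2 (232) [FIFO — oldest first]: 158 @ $5 + 74 @ $3 = $1,012
Sale 3 (327) [FIFO — oldest first]: 204 @ $3 + 123 @ $1 = $735
Total COGS = $1,750 + $1,012 + $735 = $3,497
Ending inventory: 189 @ $1 = $189
Check: goods available $3,686 = COGS $3,497 + ending $189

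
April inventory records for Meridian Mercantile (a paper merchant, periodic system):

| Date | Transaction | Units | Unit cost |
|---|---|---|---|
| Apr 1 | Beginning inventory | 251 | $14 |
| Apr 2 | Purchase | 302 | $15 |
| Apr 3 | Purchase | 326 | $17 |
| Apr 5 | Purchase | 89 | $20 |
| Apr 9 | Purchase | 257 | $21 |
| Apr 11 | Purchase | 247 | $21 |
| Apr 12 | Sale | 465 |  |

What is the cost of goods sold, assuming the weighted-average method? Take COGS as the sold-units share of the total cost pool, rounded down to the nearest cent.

Apr 12, sell 465: 465/1472 × $25,950.00 → $8,197.52
Ending inventory (cost pool remaining) = $17,752.48

COGS = $8,197.52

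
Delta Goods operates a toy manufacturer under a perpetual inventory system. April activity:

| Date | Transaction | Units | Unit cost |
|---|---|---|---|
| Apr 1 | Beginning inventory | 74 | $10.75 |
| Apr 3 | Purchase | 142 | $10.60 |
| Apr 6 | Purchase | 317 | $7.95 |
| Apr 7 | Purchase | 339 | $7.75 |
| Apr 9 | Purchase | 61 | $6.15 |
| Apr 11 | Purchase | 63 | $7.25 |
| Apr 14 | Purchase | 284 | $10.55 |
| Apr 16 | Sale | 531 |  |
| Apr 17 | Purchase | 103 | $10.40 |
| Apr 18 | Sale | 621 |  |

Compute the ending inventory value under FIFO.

Apr 16, 531 sold [FIFO — oldest first]: 74 @ $10.75 + 142 @ $10.60 + 315 @ $7.95 = $4,804.95
Apr 18, 621 sold [FIFO — oldest first]: 2 @ $7.95 + 339 @ $7.75 + 61 @ $6.15 + 63 @ $7.25 + 156 @ $10.55 = $5,120.85
Total COGS = $4,804.95 + $5,120.85 = $9,925.80
Ending inventory: 128 @ $10.55 + 103 @ $10.40 = $2,421.60

Ending inventory = $2,421.60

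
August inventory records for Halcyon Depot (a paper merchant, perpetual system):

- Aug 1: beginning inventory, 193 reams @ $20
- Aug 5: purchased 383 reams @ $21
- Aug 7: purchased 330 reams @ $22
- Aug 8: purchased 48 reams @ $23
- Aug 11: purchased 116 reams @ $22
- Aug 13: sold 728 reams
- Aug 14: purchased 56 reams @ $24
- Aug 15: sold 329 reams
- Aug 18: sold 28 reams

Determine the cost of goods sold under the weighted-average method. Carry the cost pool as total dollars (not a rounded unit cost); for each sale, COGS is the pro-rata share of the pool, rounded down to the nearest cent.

After Aug 1: 193 on hand, pool $3,860.00 (≈ $20.0000 each)
After Aug 5: 576 on hand, pool $11,903.00 (≈ $20.6649 each)
After Aug 7: 906 on hand, pool $19,163.00 (≈ $21.1512 each)
After Aug 8: 954 on hand, pool $20,267.00 (≈ $21.2442 each)
After Aug 11: 1070 on hand, pool $22,819.00 (≈ $21.3262 each)
Aug 13, sell 728: 728/1070 × $22,819.00 → $15,525.45
After Aug 14: 398 on hand, pool $8,637.55 (≈ $21.7024 each)
Aug 15, sell 329: 329/398 × $8,637.55 → $7,140.08
Aug 18, sell 28: 28/69 × $1,497.47 → $607.66
Total COGS = $15,525.45 + $7,140.08 + $607.66 = $23,273.19
Ending inventory (cost pool remaining) = $889.81

COGS = $23,273.19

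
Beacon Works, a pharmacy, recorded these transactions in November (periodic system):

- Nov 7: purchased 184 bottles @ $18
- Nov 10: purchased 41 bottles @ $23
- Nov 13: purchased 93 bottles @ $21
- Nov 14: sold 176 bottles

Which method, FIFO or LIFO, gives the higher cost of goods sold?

LIFO

FIFO COGS: 176 @ $18 = $3,168
LIFO COGS: 93 @ $21 + 41 @ $23 + 42 @ $18 = $3,652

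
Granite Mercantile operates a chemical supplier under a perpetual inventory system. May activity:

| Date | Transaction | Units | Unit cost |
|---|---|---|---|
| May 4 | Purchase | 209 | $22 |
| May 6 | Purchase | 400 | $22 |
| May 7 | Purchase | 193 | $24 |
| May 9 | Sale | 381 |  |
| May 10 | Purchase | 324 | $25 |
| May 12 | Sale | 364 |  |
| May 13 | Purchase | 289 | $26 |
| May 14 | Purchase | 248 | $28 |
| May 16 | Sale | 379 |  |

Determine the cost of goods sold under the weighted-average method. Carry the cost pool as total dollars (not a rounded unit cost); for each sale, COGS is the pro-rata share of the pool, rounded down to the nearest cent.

COGS = $26,824.87

After May 4: 209 on hand, pool $4,598.00 (≈ $22.0000 each)
After May 6: 609 on hand, pool $13,398.00 (≈ $22.0000 each)
After May 7: 802 on hand, pool $18,030.00 (≈ $22.4813 each)
May 9, sell 381: 381/802 × $18,030.00 → $8,565.37
After May 10: 745 on hand, pool $17,564.63 (≈ $23.5767 each)
May 12, sell 364: 364/745 × $17,564.63 → $8,581.91
After May 13: 670 on hand, pool $16,496.72 (≈ $24.6220 each)
After May 14: 918 on hand, pool $23,440.72 (≈ $25.5346 each)
May 16, sell 379: 379/918 × $23,440.72 → $9,677.59
Total COGS = $8,565.37 + $8,581.91 + $9,677.59 = $26,824.87
Ending inventory (cost pool remaining) = $13,763.13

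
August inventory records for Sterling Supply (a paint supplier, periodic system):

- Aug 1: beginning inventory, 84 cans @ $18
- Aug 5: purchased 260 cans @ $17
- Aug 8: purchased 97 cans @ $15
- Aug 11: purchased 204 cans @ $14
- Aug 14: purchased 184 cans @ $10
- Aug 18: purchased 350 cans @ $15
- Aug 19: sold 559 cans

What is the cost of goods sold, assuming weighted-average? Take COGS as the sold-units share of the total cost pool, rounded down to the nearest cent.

COGS = $8,218.10

Aug 19, sell 559: 559/1179 × $17,333.00 → $8,218.10
Ending inventory (cost pool remaining) = $9,114.90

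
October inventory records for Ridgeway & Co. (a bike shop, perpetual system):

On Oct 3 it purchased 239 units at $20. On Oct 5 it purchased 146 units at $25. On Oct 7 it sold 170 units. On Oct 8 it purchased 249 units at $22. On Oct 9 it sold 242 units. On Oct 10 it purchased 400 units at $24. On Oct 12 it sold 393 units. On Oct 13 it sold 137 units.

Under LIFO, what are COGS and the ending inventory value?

COGS = $21,668; ending inventory = $1,840

Oct 7, 170 sold [LIFO — newest first]: 146 @ $25 + 24 @ $20 = $4,130
Oct 9, 242 sold [LIFO — newest first]: 242 @ $22 = $5,324
Oct 12, 393 sold [LIFO — newest first]: 393 @ $24 = $9,432
Oct 13, 137 sold [LIFO — newest first]: 7 @ $24 + 7 @ $22 + 123 @ $20 = $2,782
Total COGS = $4,130 + $5,324 + $9,432 + $2,782 = $21,668
Ending inventory: 92 @ $20 = $1,840
Check: goods available $23,508 = COGS $21,668 + ending $1,840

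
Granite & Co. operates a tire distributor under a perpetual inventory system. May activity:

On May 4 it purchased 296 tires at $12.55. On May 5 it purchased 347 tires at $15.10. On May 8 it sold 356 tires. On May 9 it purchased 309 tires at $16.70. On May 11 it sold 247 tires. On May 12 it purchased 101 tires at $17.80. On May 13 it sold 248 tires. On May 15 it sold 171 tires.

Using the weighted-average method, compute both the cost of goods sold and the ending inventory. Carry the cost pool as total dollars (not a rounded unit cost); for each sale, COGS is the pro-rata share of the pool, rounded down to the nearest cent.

COGS = $15,419.35; ending inventory = $493.25

After May 4: 296 on hand, pool $3,714.80 (≈ $12.5500 each)
After May 5: 643 on hand, pool $8,954.50 (≈ $13.9261 each)
May 8, sell 356: 356/643 × $8,954.50 → $4,957.70
After May 9: 596 on hand, pool $9,157.10 (≈ $15.3643 each)
May 11, sell 247: 247/596 × $9,157.10 → $3,794.97
After May 12: 450 on hand, pool $7,159.93 (≈ $15.9110 each)
May 13, sell 248: 248/450 × $7,159.93 → $3,945.91
May 15, sell 171: 171/202 × $3,214.02 → $2,720.77
Total COGS = $4,957.70 + $3,794.97 + $3,945.91 + $2,720.77 = $15,419.35
Ending inventory (cost pool remaining) = $493.25
Check: goods available $15,912.60 = COGS $15,419.35 + ending $493.25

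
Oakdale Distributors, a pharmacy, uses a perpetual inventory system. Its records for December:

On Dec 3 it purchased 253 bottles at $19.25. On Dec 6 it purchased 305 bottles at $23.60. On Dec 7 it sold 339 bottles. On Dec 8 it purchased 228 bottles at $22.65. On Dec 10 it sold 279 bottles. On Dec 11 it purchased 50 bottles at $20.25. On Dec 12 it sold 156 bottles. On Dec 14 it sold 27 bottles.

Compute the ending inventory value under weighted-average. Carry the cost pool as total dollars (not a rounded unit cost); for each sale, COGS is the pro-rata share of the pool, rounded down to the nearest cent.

Ending inventory = $759.98

After Dec 3: 253 on hand, pool $4,870.25 (≈ $19.2500 each)
After Dec 6: 558 on hand, pool $12,068.25 (≈ $21.6277 each)
Dec 7, sell 339: 339/558 × $12,068.25 → $7,331.78
After Dec 8: 447 on hand, pool $9,900.67 (≈ $22.1491 each)
Dec 10, sell 279: 279/447 × $9,900.67 → $6,179.61
After Dec 11: 218 on hand, pool $4,733.56 (≈ $21.7136 each)
Dec 12, sell 156: 156/218 × $4,733.56 → $3,387.31
Dec 14, sell 27: 27/62 × $1,346.25 → $586.27
Total COGS = $7,331.78 + $6,179.61 + $3,387.31 + $586.27 = $17,484.97
Ending inventory (cost pool remaining) = $759.98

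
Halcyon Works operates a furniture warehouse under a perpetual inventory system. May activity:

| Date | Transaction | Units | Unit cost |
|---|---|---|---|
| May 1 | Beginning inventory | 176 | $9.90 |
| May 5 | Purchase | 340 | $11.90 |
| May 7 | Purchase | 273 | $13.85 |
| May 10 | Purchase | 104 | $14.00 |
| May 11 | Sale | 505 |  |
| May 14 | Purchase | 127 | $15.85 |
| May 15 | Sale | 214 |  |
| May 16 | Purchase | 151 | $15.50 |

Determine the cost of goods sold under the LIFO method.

May 11, 505 sold [LIFO — newest first]: 104 @ $14.00 + 273 @ $13.85 + 128 @ $11.90 = $6,760.25
May 15, 214 sold [LIFO — newest first]: 127 @ $15.85 + 87 @ $11.90 = $3,048.25
Total COGS = $6,760.25 + $3,048.25 = $9,808.50
Ending inventory: 176 @ $9.90 + 125 @ $11.90 + 151 @ $15.50 = $5,570.40

COGS = $9,808.50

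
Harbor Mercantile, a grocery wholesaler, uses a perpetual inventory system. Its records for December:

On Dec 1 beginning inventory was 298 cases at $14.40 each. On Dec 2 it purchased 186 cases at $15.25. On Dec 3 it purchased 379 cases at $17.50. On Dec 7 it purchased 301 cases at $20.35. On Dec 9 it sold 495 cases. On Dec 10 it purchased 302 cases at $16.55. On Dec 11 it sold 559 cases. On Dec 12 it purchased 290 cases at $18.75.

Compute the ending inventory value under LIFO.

Ending inventory = $11,467.20

Dec 9, 495 sold [LIFO — newest first]: 301 @ $20.35 + 194 @ $17.50 = $9,520.35
Dec 11, 559 sold [LIFO — newest first]: 302 @ $16.55 + 185 @ $17.50 + 72 @ $15.25 = $9,333.60
Total COGS = $9,520.35 + $9,333.60 = $18,853.95
Ending inventory: 298 @ $14.40 + 114 @ $15.25 + 290 @ $18.75 = $11,467.20
Check: goods available $30,321.15 = COGS $18,853.95 + ending $11,467.20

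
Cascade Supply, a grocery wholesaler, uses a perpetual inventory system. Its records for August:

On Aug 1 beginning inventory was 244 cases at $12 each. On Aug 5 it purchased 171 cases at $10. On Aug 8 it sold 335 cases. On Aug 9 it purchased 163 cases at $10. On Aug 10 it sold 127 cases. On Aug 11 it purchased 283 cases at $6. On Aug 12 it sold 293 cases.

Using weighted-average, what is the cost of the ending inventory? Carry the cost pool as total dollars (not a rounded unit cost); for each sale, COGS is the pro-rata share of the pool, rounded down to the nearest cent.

After Aug 1: 244 on hand, pool $2,928.00 (≈ $12.0000 each)
After Aug 5: 415 on hand, pool $4,638.00 (≈ $11.1759 each)
Aug 8, sell 335: 335/415 × $4,638.00 → $3,743.92
After Aug 9: 243 on hand, pool $2,524.08 (≈ $10.3872 each)
Aug 10, sell 127: 127/243 × $2,524.08 → $1,319.16
After Aug 11: 399 on hand, pool $2,902.92 (≈ $7.2755 each)
Aug 12, sell 293: 293/399 × $2,902.92 → $2,131.71
Total COGS = $3,743.92 + $1,319.16 + $2,131.71 = $7,194.79
Ending inventory (cost pool remaining) = $771.21
Check: goods available $7,966.00 = COGS $7,194.79 + ending $771.21

Ending inventory = $771.21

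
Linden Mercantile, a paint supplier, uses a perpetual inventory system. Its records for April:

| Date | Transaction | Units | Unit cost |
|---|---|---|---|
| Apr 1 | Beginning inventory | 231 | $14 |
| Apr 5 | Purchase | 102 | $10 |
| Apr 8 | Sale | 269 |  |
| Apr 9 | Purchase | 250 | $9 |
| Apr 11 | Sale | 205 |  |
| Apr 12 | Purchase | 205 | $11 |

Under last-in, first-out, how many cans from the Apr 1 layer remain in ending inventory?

Apr 8, 269 sold [LIFO — newest first]: 102 @ $10 + 167 @ $14 = $3,358
Apr 11, 205 sold [LIFO — newest first]: 205 @ $9 = $1,845
Total COGS = $3,358 + $1,845 = $5,203
Ending inventory: 64 @ $14 + 45 @ $9 + 205 @ $11 = $3,556

64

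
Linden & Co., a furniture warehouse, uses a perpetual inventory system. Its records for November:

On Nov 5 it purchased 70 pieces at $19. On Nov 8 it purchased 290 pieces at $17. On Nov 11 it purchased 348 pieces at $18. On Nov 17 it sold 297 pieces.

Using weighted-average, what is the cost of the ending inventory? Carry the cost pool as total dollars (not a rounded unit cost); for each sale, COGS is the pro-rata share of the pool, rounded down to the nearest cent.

Ending inventory = $7,270.29

After Nov 5: 70 on hand, pool $1,330.00 (≈ $19.0000 each)
After Nov 8: 360 on hand, pool $6,260.00 (≈ $17.3889 each)
After Nov 11: 708 on hand, pool $12,524.00 (≈ $17.6893 each)
Nov 17, sell 297: 297/708 × $12,524.00 → $5,253.71
Ending inventory (cost pool remaining) = $7,270.29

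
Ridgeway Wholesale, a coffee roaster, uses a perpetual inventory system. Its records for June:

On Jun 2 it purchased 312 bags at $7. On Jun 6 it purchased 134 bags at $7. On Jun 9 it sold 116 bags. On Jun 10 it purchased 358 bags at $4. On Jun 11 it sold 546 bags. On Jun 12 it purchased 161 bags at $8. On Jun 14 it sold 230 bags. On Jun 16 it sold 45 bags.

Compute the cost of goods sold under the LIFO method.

COGS = $5,646

Jun 9, 116 sold [LIFO — newest first]: 116 @ $7 = $812
Jun 11, 546 sold [LIFO — newest first]: 358 @ $4 + 18 @ $7 + 170 @ $7 = $2,748
Jun 14, 230 sold [LIFO — newest first]: 161 @ $8 + 69 @ $7 = $1,771
Jun 16, 45 sold [LIFO — newest first]: 45 @ $7 = $315
Total COGS = $812 + $2,748 + $1,771 + $315 = $5,646
Ending inventory: 28 @ $7 = $196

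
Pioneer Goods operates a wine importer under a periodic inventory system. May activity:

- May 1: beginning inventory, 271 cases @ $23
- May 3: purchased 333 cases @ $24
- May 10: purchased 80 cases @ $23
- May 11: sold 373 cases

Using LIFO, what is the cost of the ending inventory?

Ending inventory = $7,193

May 11, 373 sold [LIFO — newest first]: 80 @ $23 + 293 @ $24 = $8,872
Ending inventory: 271 @ $23 + 40 @ $24 = $7,193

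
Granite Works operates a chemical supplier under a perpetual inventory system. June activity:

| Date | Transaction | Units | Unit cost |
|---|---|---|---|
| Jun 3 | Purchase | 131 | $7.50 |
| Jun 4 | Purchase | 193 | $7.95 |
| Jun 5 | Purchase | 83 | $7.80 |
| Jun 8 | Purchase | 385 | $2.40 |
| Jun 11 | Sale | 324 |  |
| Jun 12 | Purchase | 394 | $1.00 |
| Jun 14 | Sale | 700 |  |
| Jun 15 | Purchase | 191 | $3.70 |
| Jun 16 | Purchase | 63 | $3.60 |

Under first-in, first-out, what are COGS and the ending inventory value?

Jun 11, 324 sold [FIFO — oldest first]: 131 @ $7.50 + 193 @ $7.95 = $2,516.85
Jun 14, 700 sold [FIFO — oldest first]: 83 @ $7.80 + 385 @ $2.40 + 232 @ $1.00 = $1,803.40
Total COGS = $2,516.85 + $1,803.40 = $4,320.25
Ending inventory: 162 @ $1.00 + 191 @ $3.70 + 63 @ $3.60 = $1,095.50

COGS = $4,320.25; ending inventory = $1,095.50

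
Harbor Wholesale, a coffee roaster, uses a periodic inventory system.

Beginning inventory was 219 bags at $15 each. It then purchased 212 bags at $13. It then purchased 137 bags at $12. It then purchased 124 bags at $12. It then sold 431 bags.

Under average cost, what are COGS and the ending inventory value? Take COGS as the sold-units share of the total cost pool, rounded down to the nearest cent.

COGS = $5,713.24; ending inventory = $3,459.76

Sale 1, sell 431: 431/692 × $9,173.00 → $5,713.24
Ending inventory (cost pool remaining) = $3,459.76
Check: goods available $9,173.00 = COGS $5,713.24 + ending $3,459.76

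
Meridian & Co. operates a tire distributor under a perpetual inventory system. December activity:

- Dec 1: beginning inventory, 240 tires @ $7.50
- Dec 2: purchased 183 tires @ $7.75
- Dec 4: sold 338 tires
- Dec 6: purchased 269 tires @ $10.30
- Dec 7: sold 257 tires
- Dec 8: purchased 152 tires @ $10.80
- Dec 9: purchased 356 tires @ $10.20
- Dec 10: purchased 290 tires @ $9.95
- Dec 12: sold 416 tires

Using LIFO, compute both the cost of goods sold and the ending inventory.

Dec 4, 338 sold [LIFO — newest first]: 183 @ $7.75 + 155 @ $7.50 = $2,580.75
Dec 7, 257 sold [LIFO — newest first]: 257 @ $10.30 = $2,647.10
Dec 12, 416 sold [LIFO — newest first]: 290 @ $9.95 + 126 @ $10.20 = $4,170.70
Total COGS = $2,580.75 + $2,647.10 + $4,170.70 = $9,398.55
Ending inventory: 85 @ $7.50 + 12 @ $10.30 + 152 @ $10.80 + 230 @ $10.20 = $4,748.70
Check: goods available $14,147.25 = COGS $9,398.55 + ending $4,748.70

COGS = $9,398.55; ending inventory = $4,748.70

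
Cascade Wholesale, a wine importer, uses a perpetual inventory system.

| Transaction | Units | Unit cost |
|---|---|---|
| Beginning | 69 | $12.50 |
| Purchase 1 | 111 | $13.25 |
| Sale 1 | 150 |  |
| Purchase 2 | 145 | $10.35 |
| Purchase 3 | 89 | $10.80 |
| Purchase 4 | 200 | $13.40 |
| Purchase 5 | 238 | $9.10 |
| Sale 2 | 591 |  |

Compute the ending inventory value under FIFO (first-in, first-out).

Ending inventory = $1,010.10

Sale 1 (150) [FIFO — oldest first]: 69 @ $12.50 + 81 @ $13.25 = $1,935.75
Sale 2 (591) [FIFO — oldest first]: 30 @ $13.25 + 145 @ $10.35 + 89 @ $10.80 + 200 @ $13.40 + 127 @ $9.10 = $6,695.15
Total COGS = $1,935.75 + $6,695.15 = $8,630.90
Ending inventory: 111 @ $9.10 = $1,010.10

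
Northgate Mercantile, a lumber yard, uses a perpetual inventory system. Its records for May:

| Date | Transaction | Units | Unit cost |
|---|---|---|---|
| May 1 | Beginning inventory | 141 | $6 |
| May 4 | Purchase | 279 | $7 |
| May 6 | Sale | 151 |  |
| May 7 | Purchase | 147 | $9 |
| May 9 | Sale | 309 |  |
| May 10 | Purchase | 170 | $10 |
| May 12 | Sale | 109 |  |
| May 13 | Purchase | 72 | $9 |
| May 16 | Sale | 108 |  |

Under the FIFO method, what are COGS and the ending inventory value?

COGS = $5,222; ending inventory = $1,248

May 6, 151 sold [FIFO — oldest first]: 141 @ $6 + 10 @ $7 = $916
May 9, 309 sold [FIFO — oldest first]: 269 @ $7 + 40 @ $9 = $2,243
May 12, 109 sold [FIFO — oldest first]: 107 @ $9 + 2 @ $10 = $983
May 16, 108 sold [FIFO — oldest first]: 108 @ $10 = $1,080
Total COGS = $916 + $2,243 + $983 + $1,080 = $5,222
Ending inventory: 60 @ $10 + 72 @ $9 = $1,248
Check: goods available $6,470 = COGS $5,222 + ending $1,248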